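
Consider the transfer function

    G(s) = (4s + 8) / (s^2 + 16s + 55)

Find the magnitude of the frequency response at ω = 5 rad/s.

|G(j5)| ≈ 0.2521

Substitute s = j5: numerator = 8 + j20, denominator = 30 + j80.
|G(j5)| = |8 + j20| / |30 + j80| = 21.541 / 85.440 ≈ 0.2521.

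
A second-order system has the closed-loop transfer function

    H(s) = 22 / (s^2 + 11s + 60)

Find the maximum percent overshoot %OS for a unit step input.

Comparing s^2 + 11s + 60 to s^2 + 2ζωₙs + ωₙ²: ωₙ = √60 ≈ 7.746 rad/s and ζ = 11/(2·√60) ≈ 0.7100.
%OS = 100·exp(−πζ/√(1−ζ²)) = 100·exp(−π·0.7100/√(1−0.7100²)) ≈ 4.21%.

%OS ≈ 4.21%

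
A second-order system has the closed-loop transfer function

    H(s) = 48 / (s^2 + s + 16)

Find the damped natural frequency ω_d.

ω_d ≈ 3.969 rad/s

Comparing s^2 + s + 16 to s^2 + 2ζωₙs + ωₙ²: ωₙ = 4 rad/s and ζ = 1/(2·4) = 0.125.
ζωₙ = 1/2 = 0.5, so ω_d = ωₙ√(1−ζ²) = √(ωₙ² − (ζωₙ)²) = √(16 − 0.5²) = √15.75 ≈ 3.969 rad/s.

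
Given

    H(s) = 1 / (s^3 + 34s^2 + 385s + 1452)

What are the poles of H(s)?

The poles are the roots of the denominator s^3 + 34s^2 + 385s + 1452 = 0.
Trying s = -12: the polynomial evaluates to 0, so (s + 12) is a factor.
Dividing out leaves s^2 + 22s + 121 = 0.
Factoring the quadratic: (s + 11)^2 = 0.

s = -12, -11, -11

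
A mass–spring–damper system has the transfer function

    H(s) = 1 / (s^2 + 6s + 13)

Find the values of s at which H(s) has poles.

s = -3 ± 2j

The poles are the roots of the denominator s^2 + 6s + 13 = 0.
Using the quadratic formula: s = (-6 ± √(-16))/2 = -3 ± 2j.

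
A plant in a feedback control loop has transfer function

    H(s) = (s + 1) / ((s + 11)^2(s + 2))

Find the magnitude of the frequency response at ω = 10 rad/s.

|H(j10)| ≈ 0.004459

Substitute s = j10: numerator = 1 + j10, denominator = -2158 + j650.
|H(j10)| = |1 + j10| / |-2158 + j650| = 10.050 / 2253.8 ≈ 0.004459.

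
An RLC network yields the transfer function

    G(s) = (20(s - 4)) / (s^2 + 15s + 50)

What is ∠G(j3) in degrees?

At s = j3: numerator = -80 + j60, denominator = 41 + j45.
∠G = ∠num − ∠den = 143.13° − (47.663°) = 95.47°.

∠G(j3) ≈ 95.47°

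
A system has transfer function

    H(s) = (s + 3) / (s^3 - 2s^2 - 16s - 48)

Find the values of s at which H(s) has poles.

The poles are the roots of the denominator s^3 - 2s^2 - 16s - 48 = 0.
Trying s = 6: the polynomial evaluates to 0, so (s - 6) is a factor.
Dividing out leaves s^2 + 4s + 8 = 0.
The quadratic formula then gives s = -2 ± 2j.

s = -2 ± 2j, 6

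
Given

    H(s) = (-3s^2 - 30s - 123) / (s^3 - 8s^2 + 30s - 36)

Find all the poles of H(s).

s = 3 ± 3j, 2

The poles are the roots of the denominator s^3 - 8s^2 + 30s - 36 = 0.
Trying s = 2: the polynomial evaluates to 0, so (s - 2) is a factor.
Dividing out leaves s^2 - 6s + 18 = 0.
The quadratic formula then gives s = 3 ± 3j.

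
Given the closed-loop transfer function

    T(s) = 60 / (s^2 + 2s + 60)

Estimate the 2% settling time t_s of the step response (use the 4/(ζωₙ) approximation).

t_s ≈ 4 s

Comparing s^2 + 2s + 60 to s^2 + 2ζωₙs + ωₙ²: ωₙ = √60 ≈ 7.746 rad/s and ζ = 2/(2·√60) ≈ 0.1291.
ζωₙ = 2/2 = 1, so t_s ≈ 4/(ζωₙ) = 4/1 = 4 s.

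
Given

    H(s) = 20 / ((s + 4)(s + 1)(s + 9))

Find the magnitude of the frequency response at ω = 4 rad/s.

Substitute s = j4: numerator = 20, denominator = -188 + j132.
|H(j4)| = |20| / |-188 + j132| = 20 / 229.71 ≈ 0.08707.

|H(j4)| ≈ 0.08707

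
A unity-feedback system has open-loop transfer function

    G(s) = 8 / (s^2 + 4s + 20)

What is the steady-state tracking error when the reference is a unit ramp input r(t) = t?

G(s) has no poles at the origin.
This is a Type 0 system; Kv = lim_{s→0} s·G(s) = 0, so the steady-state error for a ramp input is infinite.

e_ss = ∞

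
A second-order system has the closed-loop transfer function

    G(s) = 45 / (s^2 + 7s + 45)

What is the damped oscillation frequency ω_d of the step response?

ω_d ≈ 5.723 rad/s

Comparing s^2 + 7s + 45 to s^2 + 2ζωₙs + ωₙ²: ωₙ = √45 ≈ 6.708 rad/s and ζ = 7/(2·√45) ≈ 0.5217.
ζωₙ = 7/2 = 3.5, so ω_d = ωₙ√(1−ζ²) = √(ωₙ² − (ζωₙ)²) = √(45 − 3.5²) = √32.75 ≈ 5.723 rad/s.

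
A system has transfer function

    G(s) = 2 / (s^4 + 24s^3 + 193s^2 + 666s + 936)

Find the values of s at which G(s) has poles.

The poles are the roots of the denominator s^4 + 24s^3 + 193s^2 + 666s + 936 = 0.
Trying s = -6: the polynomial evaluates to 0, so (s + 6) is a factor.
Dividing out leaves s^3 + 18s^2 + 85s + 156 = 0.
This factors further as (s + 12)(s^2 + 6s + 13) = 0.

s = -6, -12, -3 ± 2j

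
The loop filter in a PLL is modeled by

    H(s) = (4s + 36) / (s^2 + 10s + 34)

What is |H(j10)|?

Substitute s = j10: numerator = 36 + j40, denominator = -66 + j100.
|H(j10)| = |36 + j40| / |-66 + j100| = 53.814 / 119.82 ≈ 0.4491.

|H(j10)| ≈ 0.4491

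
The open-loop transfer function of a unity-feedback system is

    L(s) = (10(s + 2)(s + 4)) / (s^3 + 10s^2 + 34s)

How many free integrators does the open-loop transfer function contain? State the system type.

The denominator has 1 factor of s at the origin (free integrator), so this is a Type 1 system.

Type 1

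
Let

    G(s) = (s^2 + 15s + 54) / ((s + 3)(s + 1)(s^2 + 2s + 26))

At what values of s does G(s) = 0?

s = -6, -9

Set the numerator to zero: s^2 + 15s + 54 = 0.
Factoring: (s + 6)(s + 9) = 0.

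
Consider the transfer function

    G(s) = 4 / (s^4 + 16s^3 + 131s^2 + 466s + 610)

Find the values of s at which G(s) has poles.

The poles are the roots of the denominator s^4 + 16s^3 + 131s^2 + 466s + 610 = 0.
No real roots exist; factor into two real quadratics: (s^2 + 10s + 61)(s^2 + 6s + 10) = 0.
Each quadratic gives a conjugate pair via the quadratic formula.

s = -5 ± 6j, -3 ± j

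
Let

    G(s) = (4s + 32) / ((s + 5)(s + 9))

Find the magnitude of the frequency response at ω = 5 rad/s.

Substitute s = j5: numerator = 32 + j20, denominator = 20 + j70.
|G(j5)| = |32 + j20| / |20 + j70| = 37.736 / 72.801 ≈ 0.5183.

|G(j5)| ≈ 0.5183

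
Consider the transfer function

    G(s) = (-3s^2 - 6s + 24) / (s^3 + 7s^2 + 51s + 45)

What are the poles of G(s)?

s = -3 + 6j, -3 - 6j, -1

The poles are the roots of the denominator s^3 + 7s^2 + 51s + 45 = 0.
Trying s = -1: the polynomial evaluates to 0, so (s + 1) is a factor.
Dividing out leaves s^2 + 6s + 45 = 0.
The quadratic formula then gives s = -3 ± 6j.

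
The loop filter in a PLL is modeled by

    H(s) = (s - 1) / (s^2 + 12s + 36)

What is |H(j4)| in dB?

|H(j4)|_dB ≈ -22.0 dB

Substitute s = j4: numerator = -1 + j4, denominator = 20 + j48.
|H(j4)| = |-1 + j4| / |20 + j48| = 4.1231 / 52 ≈ 0.07929.
In decibels: 20·log₁₀(0.07929) ≈ -22.0 dB.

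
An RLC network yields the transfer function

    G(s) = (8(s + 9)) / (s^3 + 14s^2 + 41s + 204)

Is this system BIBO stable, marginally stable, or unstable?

stable

The denominator s^3 + 14s^2 + 41s + 204 factors as (s^2 + 2s + 17)(s + 12), giving poles at s = -1 + 4j, -1 - 4j, -12.
Since all poles lie strictly in the left half-plane, the system is stable.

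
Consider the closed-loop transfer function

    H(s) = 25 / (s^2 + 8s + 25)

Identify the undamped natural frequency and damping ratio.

Compare the denominator to the standard form s^2 + 2ζωₙs + ωₙ².
ωₙ² = 25, so ωₙ = 5 rad/s.
2ζωₙ = 8, so ζ = 8/(2·5) = 0.8.
With ζ = 0.8 the response is underdamped.

ωₙ = 5 rad/s, ζ = 0.8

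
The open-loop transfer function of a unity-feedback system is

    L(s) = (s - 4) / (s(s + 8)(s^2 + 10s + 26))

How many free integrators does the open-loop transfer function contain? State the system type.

The denominator has 1 factor of s at the origin (free integrator), so this is a Type 1 system.

Type 1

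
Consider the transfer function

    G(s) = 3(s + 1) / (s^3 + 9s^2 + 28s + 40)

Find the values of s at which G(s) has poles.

The poles are the roots of the denominator s^3 + 9s^2 + 28s + 40 = 0.
Trying s = -5: the polynomial evaluates to 0, so (s + 5) is a factor.
Dividing out leaves s^2 + 4s + 8 = 0.
The quadratic formula then gives s = -2 ± 2j.

s = -2 + 2j, -2 - 2j, -5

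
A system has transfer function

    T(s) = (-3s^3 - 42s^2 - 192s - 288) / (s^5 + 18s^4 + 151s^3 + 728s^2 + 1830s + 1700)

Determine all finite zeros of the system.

s = -6, -4, -4

Set the numerator to zero: -3s^3 - 42s^2 - 192s - 288 = 0, i.e. -3·(s^3 + 14s^2 + 64s + 96) = 0.
Factoring: (s + 6)(s + 4)^2 = 0.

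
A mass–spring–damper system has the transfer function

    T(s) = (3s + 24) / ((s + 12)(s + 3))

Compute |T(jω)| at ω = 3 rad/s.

Substitute s = j3: numerator = 24 + j9, denominator = 27 + j45.
|T(j3)| = |24 + j9| / |27 + j45| = 25.632 / 52.479 ≈ 0.4884.

|T(j3)| ≈ 0.4884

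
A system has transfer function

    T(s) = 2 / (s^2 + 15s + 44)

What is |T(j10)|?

|T(j10)| ≈ 0.01249

Substitute s = j10: numerator = 2, denominator = -56 + j150.
|T(j10)| = |2| / |-56 + j150| = 2 / 160.11 ≈ 0.01249.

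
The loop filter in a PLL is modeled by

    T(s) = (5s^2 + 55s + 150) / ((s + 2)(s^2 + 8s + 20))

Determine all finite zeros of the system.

Set the numerator to zero: 5s^2 + 55s + 150 = 0, i.e. 5·(s^2 + 11s + 30) = 0.
Factoring: (s + 6)(s + 5) = 0.

s = -6, -5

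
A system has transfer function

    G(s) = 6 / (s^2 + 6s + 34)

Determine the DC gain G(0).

G(0) = 3/17 ≈ 0.1765

At s = 0 each factor (s + a) contributes a and each (s^2 + bs + c) contributes c.
G(0) = 6·1 / ((34)) = 6/34 = 3/17.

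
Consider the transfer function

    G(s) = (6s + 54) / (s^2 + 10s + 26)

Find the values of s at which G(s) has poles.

s = -5 + j, -5 - j

The poles are the roots of the denominator s^2 + 10s + 26 = 0.
Using the quadratic formula: s = (-10 ± √(-4))/2 = -5 ± 1j.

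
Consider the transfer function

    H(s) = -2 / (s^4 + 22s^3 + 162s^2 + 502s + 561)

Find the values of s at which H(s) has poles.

s = -4 + j, -4 - j, -11, -3

The poles are the roots of the denominator s^4 + 22s^3 + 162s^2 + 502s + 561 = 0.
Trying s = -11: the polynomial evaluates to 0, so (s + 11) is a factor.
Dividing out leaves s^3 + 11s^2 + 41s + 51 = 0.
This factors further as (s^2 + 8s + 17)(s + 3) = 0.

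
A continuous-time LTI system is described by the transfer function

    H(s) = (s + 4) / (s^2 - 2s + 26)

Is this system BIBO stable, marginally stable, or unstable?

unstable

The poles can be read from the denominator factors: s = 1 + 5j, 1 - 5j.
Since the pole(s) at s = 1 + 5j, 1 - 5j lie in the right half-plane, the system is unstable.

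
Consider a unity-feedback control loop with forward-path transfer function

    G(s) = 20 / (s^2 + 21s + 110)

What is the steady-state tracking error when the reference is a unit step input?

e_ss = 0.8462

G(s) has no poles at the origin.
This is a Type 0 system. Kp = lim_{s→0} G(s) = 20/110 = 2/11.
e_ss = 1/(1 + Kp) = 1/(1 + 2/11) = 11/13 ≈ 0.8462.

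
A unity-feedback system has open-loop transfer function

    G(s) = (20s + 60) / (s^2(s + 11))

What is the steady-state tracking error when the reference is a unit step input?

e_ss = 0

G(s) has 2 poles at the origin.
This is a Type 2 system; for a step input the steady-state error is zero.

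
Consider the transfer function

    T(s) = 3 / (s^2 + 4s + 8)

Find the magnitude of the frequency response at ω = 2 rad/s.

|T(j2)| ≈ 0.3354

Substitute s = j2: numerator = 3, denominator = 4 + j8.
|T(j2)| = |3| / |4 + j8| = 3 / 8.9443 ≈ 0.3354.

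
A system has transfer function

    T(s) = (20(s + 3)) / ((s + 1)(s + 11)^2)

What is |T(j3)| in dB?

|T(j3)|_dB ≈ -13.7 dB

Substitute s = j3: numerator = 60 + j60, denominator = -86 + j402.
|T(j3)| = |60 + j60| / |-86 + j402| = 84.853 / 411.10 ≈ 0.2064.
In decibels: 20·log₁₀(0.2064) ≈ -13.7 dB.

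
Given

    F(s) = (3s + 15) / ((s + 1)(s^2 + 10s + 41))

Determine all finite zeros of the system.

Set the numerator to zero: 3s + 15 = 0, i.e. 3·(s + 5) = 0.
So s = -5.

s = -5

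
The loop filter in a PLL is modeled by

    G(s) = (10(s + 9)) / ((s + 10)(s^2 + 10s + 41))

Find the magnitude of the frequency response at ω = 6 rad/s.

|G(j6)| ≈ 0.1541

Substitute s = j6: numerator = 90 + j60, denominator = -310 + j630.
|G(j6)| = |90 + j60| / |-310 + j630| = 108.17 / 702.14 ≈ 0.1541.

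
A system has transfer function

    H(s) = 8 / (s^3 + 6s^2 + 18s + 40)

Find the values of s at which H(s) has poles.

s = -1 + 3j, -1 - 3j, -4

The poles are the roots of the denominator s^3 + 6s^2 + 18s + 40 = 0.
Trying s = -4: the polynomial evaluates to 0, so (s + 4) is a factor.
Dividing out leaves s^2 + 2s + 10 = 0.
The quadratic formula then gives s = -1 ± 3j.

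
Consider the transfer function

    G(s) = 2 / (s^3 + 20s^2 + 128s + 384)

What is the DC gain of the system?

G(0) = 1/192 ≈ 0.005208

Set s = 0: G(0) = (2) / (384) = 1/192.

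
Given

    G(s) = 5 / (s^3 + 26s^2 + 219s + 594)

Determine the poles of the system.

The poles are the roots of the denominator s^3 + 26s^2 + 219s + 594 = 0.
Trying s = -9: the polynomial evaluates to 0, so (s + 9) is a factor.
Dividing out leaves s^2 + 17s + 66 = 0.
Factoring the quadratic: (s + 11)(s + 6) = 0.

s = -9, -11, -6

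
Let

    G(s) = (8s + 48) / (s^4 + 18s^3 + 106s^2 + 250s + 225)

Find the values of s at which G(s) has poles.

The poles are the roots of the denominator s^4 + 18s^3 + 106s^2 + 250s + 225 = 0.
Trying s = -5: the polynomial evaluates to 0, so (s + 5) is a factor.
Dividing out leaves s^3 + 13s^2 + 41s + 45 = 0.
This factors further as (s + 9)(s^2 + 4s + 5) = 0.

s = -5, -9, -2 + j, -2 - j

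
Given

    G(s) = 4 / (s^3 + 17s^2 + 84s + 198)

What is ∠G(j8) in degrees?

∠G(j8) ≈ -169.8°

At s = j8: numerator = 4, denominator = -890 + j160.
∠G = ∠num − ∠den = 0° − (169.81°) = -169.8°.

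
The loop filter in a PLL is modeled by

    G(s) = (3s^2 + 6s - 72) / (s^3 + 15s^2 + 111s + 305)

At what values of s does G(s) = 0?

s = 4, -6

Set the numerator to zero: 3s^2 + 6s - 72 = 0, i.e. 3·(s^2 + 2s - 24) = 0.
Factoring: (s - 4)(s + 6) = 0.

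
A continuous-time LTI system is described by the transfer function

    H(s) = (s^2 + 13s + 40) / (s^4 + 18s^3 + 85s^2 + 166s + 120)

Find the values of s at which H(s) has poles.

s = -2 + j, -2 - j, -12, -2

The poles are the roots of the denominator s^4 + 18s^3 + 85s^2 + 166s + 120 = 0.
Trying s = -12: the polynomial evaluates to 0, so (s + 12) is a factor.
Dividing out leaves s^3 + 6s^2 + 13s + 10 = 0.
This factors further as (s^2 + 4s + 5)(s + 2) = 0.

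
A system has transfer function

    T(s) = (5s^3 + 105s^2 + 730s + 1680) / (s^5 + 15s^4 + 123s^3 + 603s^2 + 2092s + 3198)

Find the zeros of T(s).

s = -8, -6, -7

Set the numerator to zero: 5s^3 + 105s^2 + 730s + 1680 = 0, i.e. 5·(s^3 + 21s^2 + 146s + 336) = 0.
Factoring: (s + 8)(s + 6)(s + 7) = 0.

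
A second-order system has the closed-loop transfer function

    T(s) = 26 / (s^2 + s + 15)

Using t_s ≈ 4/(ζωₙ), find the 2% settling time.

Comparing s^2 + s + 15 to s^2 + 2ζωₙs + ωₙ²: ωₙ = √15 ≈ 3.873 rad/s and ζ = 1/(2·√15) ≈ 0.1291.
ζωₙ = 1/2 = 0.5, so t_s ≈ 4/(ζωₙ) = 4/0.5 = 8 s.

t_s ≈ 8 s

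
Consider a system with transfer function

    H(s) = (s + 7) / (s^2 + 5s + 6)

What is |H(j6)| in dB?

|H(j6)|_dB ≈ -13.3 dB

Substitute s = j6: numerator = 7 + j6, denominator = -30 + j30.
|H(j6)| = |7 + j6| / |-30 + j30| = 9.2195 / 42.426 ≈ 0.2173.
In decibels: 20·log₁₀(0.2173) ≈ -13.3 dB.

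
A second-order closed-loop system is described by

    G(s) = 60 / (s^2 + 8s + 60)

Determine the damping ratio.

Compare the denominator to the standard form s^2 + 2ζωₙs + ωₙ².
ωₙ² = 60, so ωₙ = √60 ≈ 7.746 rad/s.
2ζωₙ = 8, so ζ = 8/(2·√60) ≈ 0.5164.

ζ ≈ 0.5164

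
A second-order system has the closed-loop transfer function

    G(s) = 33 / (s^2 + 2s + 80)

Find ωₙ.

ωₙ ≈ 8.944 rad/s

Compare the denominator to the standard form s^2 + 2ζωₙs + ωₙ².
ωₙ² = 80, so ωₙ = √80 ≈ 8.944 rad/s.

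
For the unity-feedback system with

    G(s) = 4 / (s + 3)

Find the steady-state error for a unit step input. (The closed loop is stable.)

G(s) has no poles at the origin.
This is a Type 0 system. Kp = lim_{s→0} G(s) = 4/3.
e_ss = 1/(1 + Kp) = 1/(1 + 4/3) = 3/7 ≈ 0.4286.

e_ss = 0.4286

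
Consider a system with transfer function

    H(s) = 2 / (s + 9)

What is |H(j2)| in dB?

|H(j2)|_dB ≈ -13.3 dB

Substitute s = j2: numerator = 2, denominator = 9 + j2.
|H(j2)| = |2| / |9 + j2| = 2 / 9.2195 ≈ 0.2169.
In decibels: 20·log₁₀(0.2169) ≈ -13.3 dB.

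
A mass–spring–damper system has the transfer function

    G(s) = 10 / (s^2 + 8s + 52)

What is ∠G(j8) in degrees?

At s = j8: numerator = 10, denominator = -12 + j64.
∠G = ∠num − ∠den = 0° − (100.62°) = -100.6°.

∠G(j8) ≈ -100.6°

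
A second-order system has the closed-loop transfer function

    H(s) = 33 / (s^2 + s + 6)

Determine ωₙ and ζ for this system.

Compare the denominator to the standard form s^2 + 2ζωₙs + ωₙ².
ωₙ² = 6, so ωₙ = √6 ≈ 2.449 rad/s.
2ζωₙ = 1, so ζ = 1/(2·√6) ≈ 0.2041.
With ζ = 0.2041 the response is underdamped.

ωₙ ≈ 2.449 rad/s, ζ ≈ 0.2041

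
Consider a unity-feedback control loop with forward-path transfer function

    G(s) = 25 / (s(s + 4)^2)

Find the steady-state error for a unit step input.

G(s) has one pole at the origin.
This is a Type 1 system; for a step input the steady-state error is zero.

e_ss = 0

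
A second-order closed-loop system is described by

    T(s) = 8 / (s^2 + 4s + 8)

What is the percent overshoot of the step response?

%OS ≈ 4.32%

Comparing s^2 + 4s + 8 to s^2 + 2ζωₙs + ωₙ²: ωₙ = √8 ≈ 2.828 rad/s and ζ = 4/(2·√8) ≈ 0.7071.
%OS = 100·exp(−πζ/√(1−ζ²)) = 100·exp(−π·0.7071/√(1−0.7071²)) ≈ 4.32%.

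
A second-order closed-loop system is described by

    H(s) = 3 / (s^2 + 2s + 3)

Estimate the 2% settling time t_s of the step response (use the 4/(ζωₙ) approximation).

Comparing s^2 + 2s + 3 to s^2 + 2ζωₙs + ωₙ²: ωₙ = √3 ≈ 1.732 rad/s and ζ = 2/(2·√3) ≈ 0.5774.
ζωₙ = 2/2 = 1, so t_s ≈ 4/(ζωₙ) = 4/1 = 4 s.

t_s ≈ 4 s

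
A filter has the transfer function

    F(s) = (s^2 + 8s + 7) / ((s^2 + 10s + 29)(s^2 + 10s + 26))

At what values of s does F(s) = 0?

s = -1, -7

Set the numerator to zero: s^2 + 8s + 7 = 0.
Factoring: (s + 1)(s + 7) = 0.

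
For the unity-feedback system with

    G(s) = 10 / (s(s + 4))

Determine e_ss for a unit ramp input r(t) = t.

e_ss = 0.4000

G(s) has one pole at the origin.
This is a Type 1 system. Kv = lim_{s→0} s·G(s) = 10/4 = 5/2.
e_ss = 1/Kv = 1/(5/2) = 2/5 ≈ 0.4000.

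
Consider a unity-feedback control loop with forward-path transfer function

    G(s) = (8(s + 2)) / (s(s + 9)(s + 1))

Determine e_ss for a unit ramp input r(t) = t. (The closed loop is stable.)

G(s) has one pole at the origin.
This is a Type 1 system. Kv = lim_{s→0} s·G(s) = 16/9.
e_ss = 1/Kv = 1/(16/9) = 9/16 ≈ 0.5625.

e_ss = 0.5625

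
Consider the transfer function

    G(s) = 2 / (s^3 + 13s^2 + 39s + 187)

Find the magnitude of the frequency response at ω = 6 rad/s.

|G(j6)| ≈ 0.007103

Substitute s = j6: numerator = 2, denominator = -281 + j18.
|G(j6)| = |2| / |-281 + j18| = 2 / 281.58 ≈ 0.007103.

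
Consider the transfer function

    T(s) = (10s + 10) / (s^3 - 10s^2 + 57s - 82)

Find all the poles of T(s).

The poles are the roots of the denominator s^3 - 10s^2 + 57s - 82 = 0.
Trying s = 2: the polynomial evaluates to 0, so (s - 2) is a factor.
Dividing out leaves s^2 - 8s + 41 = 0.
The quadratic formula then gives s = 4 ± 5j.

s = 4 ± 5j, 2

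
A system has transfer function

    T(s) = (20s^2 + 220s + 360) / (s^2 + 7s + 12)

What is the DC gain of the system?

Set s = 0: T(0) = (360) / (12) = 30.

T(0) = 30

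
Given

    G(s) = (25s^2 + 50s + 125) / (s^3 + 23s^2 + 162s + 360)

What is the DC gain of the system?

G(0) = 25/72 ≈ 0.3472

Set s = 0: G(0) = (125) / (360) = 25/72.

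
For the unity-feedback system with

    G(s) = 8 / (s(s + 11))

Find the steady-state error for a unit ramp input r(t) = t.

e_ss = 1.375

G(s) has one pole at the origin.
This is a Type 1 system. Kv = lim_{s→0} s·G(s) = 8/11.
e_ss = 1/Kv = 1/(8/11) = 11/8 ≈ 1.375.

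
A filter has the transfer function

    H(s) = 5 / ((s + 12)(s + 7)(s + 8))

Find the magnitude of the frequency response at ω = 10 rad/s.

|H(j10)| ≈ 0.002048

Substitute s = j10: numerator = 5, denominator = -2028 + j1360.
|H(j10)| = |5| / |-2028 + j1360| = 5 / 2441.8 ≈ 0.002048.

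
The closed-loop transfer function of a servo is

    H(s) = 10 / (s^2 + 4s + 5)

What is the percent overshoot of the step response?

Comparing s^2 + 4s + 5 to s^2 + 2ζωₙs + ωₙ²: ωₙ = √5 ≈ 2.236 rad/s and ζ = 4/(2·√5) ≈ 0.8944.
%OS = 100·exp(−πζ/√(1−ζ²)) = 100·exp(−π·0.8944/√(1−0.8944²)) ≈ 0.187%.

%OS ≈ 0.187%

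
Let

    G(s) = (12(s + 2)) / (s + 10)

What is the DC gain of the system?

Set s = 0: G(0) = (24) / (10) = 12/5.

G(0) = 12/5 ≈ 2.400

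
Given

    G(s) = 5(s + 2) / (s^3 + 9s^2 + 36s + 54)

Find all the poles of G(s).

s = -3 ± 3j, -3

The poles are the roots of the denominator s^3 + 9s^2 + 36s + 54 = 0.
Trying s = -3: the polynomial evaluates to 0, so (s + 3) is a factor.
Dividing out leaves s^2 + 6s + 18 = 0.
The quadratic formula then gives s = -3 ± 3j.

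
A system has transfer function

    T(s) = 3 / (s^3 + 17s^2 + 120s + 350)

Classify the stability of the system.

stable

The denominator s^3 + 17s^2 + 120s + 350 factors as (s^2 + 10s + 50)(s + 7), giving poles at s = -5 ± 5j, -7.
Since all poles lie strictly in the left half-plane, the system is stable.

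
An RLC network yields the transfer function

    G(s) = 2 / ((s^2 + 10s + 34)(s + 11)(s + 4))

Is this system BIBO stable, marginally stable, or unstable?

stable

The poles can be read from the denominator factors: s = -5 + 3j, -5 - 3j, -11, -4.
Since all poles lie strictly in the left half-plane, the system is stable.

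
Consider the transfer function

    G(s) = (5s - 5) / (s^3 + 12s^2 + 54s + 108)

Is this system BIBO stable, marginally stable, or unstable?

The denominator s^3 + 12s^2 + 54s + 108 factors as (s + 6)(s^2 + 6s + 18), giving poles at s = -6, -3 ± 3j.
Since all poles lie strictly in the left half-plane, the system is stable.

stable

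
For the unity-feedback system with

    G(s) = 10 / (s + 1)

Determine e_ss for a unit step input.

G(s) has no poles at the origin.
This is a Type 0 system. Kp = lim_{s→0} G(s) = 10/1.
e_ss = 1/(1 + Kp) = 1/(1 + 10) = 1/11 ≈ 0.09091.

e_ss = 0.09091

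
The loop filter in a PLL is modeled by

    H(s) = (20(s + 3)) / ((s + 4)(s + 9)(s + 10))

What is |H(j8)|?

|H(j8)| ≈ 0.1239

Substitute s = j8: numerator = 60 + j160, denominator = -1112 + j816.
|H(j8)| = |60 + j160| / |-1112 + j816| = 170.88 / 1379.3 ≈ 0.1239.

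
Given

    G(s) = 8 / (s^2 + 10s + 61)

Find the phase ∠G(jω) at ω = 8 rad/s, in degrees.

∠G(j8) ≈ -92.15°

At s = j8: numerator = 8, denominator = -3 + j80.
∠G = ∠num − ∠den = 0° − (92.148°) = -92.15°.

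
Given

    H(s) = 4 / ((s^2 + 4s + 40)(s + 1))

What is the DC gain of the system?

H(0) = 1/10 ≈ 0.1000

At s = 0 each factor (s + a) contributes a and each (s^2 + bs + c) contributes c.
H(0) = 4·1 / ((40) · (1)) = 4/40 = 1/10.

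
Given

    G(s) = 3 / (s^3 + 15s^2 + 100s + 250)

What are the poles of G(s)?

s = -5 + 5j, -5 - 5j, -5

The poles are the roots of the denominator s^3 + 15s^2 + 100s + 250 = 0.
Trying s = -5: the polynomial evaluates to 0, so (s + 5) is a factor.
Dividing out leaves s^2 + 10s + 50 = 0.
The quadratic formula then gives s = -5 ± 5j.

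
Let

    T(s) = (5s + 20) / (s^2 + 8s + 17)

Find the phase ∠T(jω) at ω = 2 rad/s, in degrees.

∠T(j2) ≈ -24.34°

At s = j2: numerator = 20 + j10, denominator = 13 + j16.
∠T = ∠num − ∠den = 26.565° − (50.906°) = -24.34°.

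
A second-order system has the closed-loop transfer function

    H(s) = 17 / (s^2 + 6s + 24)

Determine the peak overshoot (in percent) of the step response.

%OS ≈ 8.77%

Comparing s^2 + 6s + 24 to s^2 + 2ζωₙs + ωₙ²: ωₙ = √24 ≈ 4.899 rad/s and ζ = 6/(2·√24) ≈ 0.6124.
%OS = 100·exp(−πζ/√(1−ζ²)) = 100·exp(−π·0.6124/√(1−0.6124²)) ≈ 8.77%.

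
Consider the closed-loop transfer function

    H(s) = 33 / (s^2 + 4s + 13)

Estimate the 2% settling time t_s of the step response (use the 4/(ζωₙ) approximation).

Comparing s^2 + 4s + 13 to s^2 + 2ζωₙs + ωₙ²: ωₙ = √13 ≈ 3.606 rad/s and ζ = 4/(2·√13) ≈ 0.5547.
ζωₙ = 4/2 = 2, so t_s ≈ 4/(ζωₙ) = 4/2 = 2 s.

t_s ≈ 2 s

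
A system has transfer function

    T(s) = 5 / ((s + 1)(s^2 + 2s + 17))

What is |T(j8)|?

|T(j8)| ≈ 0.01249

Substitute s = j8: numerator = 5, denominator = -175 - j360.
|T(j8)| = |5| / |-175 - j360| = 5 / 400.28 ≈ 0.01249.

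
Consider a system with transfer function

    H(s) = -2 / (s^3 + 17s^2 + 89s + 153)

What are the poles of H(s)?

The poles are the roots of the denominator s^3 + 17s^2 + 89s + 153 = 0.
Trying s = -9: the polynomial evaluates to 0, so (s + 9) is a factor.
Dividing out leaves s^2 + 8s + 17 = 0.
The quadratic formula then gives s = -4 ± 1j.

s = -4 + j, -4 - j, -9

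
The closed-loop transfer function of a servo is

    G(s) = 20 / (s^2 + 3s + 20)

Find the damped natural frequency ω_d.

Comparing s^2 + 3s + 20 to s^2 + 2ζωₙs + ωₙ²: ωₙ = √20 ≈ 4.472 rad/s and ζ = 3/(2·√20) ≈ 0.3354.
ζωₙ = 3/2 = 1.5, so ω_d = ωₙ√(1−ζ²) = √(ωₙ² − (ζωₙ)²) = √(20 − 1.5²) = √17.75 ≈ 4.213 rad/s.

ω_d ≈ 4.213 rad/s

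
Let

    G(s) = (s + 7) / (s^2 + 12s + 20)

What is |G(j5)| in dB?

|G(j5)|_dB ≈ -16.9 dB

Substitute s = j5: numerator = 7 + j5, denominator = -5 + j60.
|G(j5)| = |7 + j5| / |-5 + j60| = 8.6023 / 60.208 ≈ 0.1429.
In decibels: 20·log₁₀(0.1429) ≈ -16.9 dB.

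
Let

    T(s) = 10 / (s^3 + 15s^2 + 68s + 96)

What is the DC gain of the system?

Set s = 0: T(0) = (10) / (96) = 5/48.

T(0) = 5/48 ≈ 0.1042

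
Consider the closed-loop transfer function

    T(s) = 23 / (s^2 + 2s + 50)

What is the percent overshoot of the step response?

Comparing s^2 + 2s + 50 to s^2 + 2ζωₙs + ωₙ²: ωₙ = √50 ≈ 7.071 rad/s and ζ = 2/(2·√50) ≈ 0.1414.
%OS = 100·exp(−πζ/√(1−ζ²)) = 100·exp(−π·0.1414/√(1−0.1414²)) ≈ 63.8%.

%OS ≈ 63.8%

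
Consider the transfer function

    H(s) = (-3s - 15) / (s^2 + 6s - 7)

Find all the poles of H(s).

The poles are the roots of the denominator s^2 + 6s - 7 = 0.
Factoring: (s + 7)(s - 1) = 0, so s = -7 and s = 1.

s = -7, 1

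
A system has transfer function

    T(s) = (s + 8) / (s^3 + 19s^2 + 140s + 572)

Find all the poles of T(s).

s = -4 + 6j, -4 - 6j, -11

The poles are the roots of the denominator s^3 + 19s^2 + 140s + 572 = 0.
Trying s = -11: the polynomial evaluates to 0, so (s + 11) is a factor.
Dividing out leaves s^2 + 8s + 52 = 0.
The quadratic formula then gives s = -4 ± 6j.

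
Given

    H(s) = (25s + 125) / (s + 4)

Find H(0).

H(0) = 125/4 ≈ 31.25

Set s = 0: H(0) = (125) / (4) = 125/4.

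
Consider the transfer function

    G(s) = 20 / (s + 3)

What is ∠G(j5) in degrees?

∠G(j5) ≈ -59.04°

At s = j5: numerator = 20, denominator = 3 + j5.
∠G = ∠num − ∠den = 0° − (59.036°) = -59.04°.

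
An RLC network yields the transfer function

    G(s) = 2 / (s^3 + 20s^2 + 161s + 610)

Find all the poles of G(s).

The poles are the roots of the denominator s^3 + 20s^2 + 161s + 610 = 0.
Trying s = -10: the polynomial evaluates to 0, so (s + 10) is a factor.
Dividing out leaves s^2 + 10s + 61 = 0.
The quadratic formula then gives s = -5 ± 6j.

s = -5 ± 6j, -10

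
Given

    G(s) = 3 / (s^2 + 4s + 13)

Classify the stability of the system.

stable

The denominator s^2 + 4s + 13 factors as (s^2 + 4s + 13), giving poles at s = -2 ± 3j.
Since all poles lie strictly in the left half-plane, the system is stable.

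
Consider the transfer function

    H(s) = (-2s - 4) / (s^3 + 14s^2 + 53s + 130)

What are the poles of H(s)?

The poles are the roots of the denominator s^3 + 14s^2 + 53s + 130 = 0.
Trying s = -10: the polynomial evaluates to 0, so (s + 10) is a factor.
Dividing out leaves s^2 + 4s + 13 = 0.
The quadratic formula then gives s = -2 ± 3j.

s = -2 ± 3j, -10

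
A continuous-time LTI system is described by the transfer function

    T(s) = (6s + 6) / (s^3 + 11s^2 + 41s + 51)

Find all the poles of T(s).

The poles are the roots of the denominator s^3 + 11s^2 + 41s + 51 = 0.
Trying s = -3: the polynomial evaluates to 0, so (s + 3) is a factor.
Dividing out leaves s^2 + 8s + 17 = 0.
The quadratic formula then gives s = -4 ± 1j.

s = -4 ± j, -3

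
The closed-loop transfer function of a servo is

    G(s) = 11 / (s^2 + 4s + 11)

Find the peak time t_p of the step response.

Comparing s^2 + 4s + 11 to s^2 + 2ζωₙs + ωₙ²: ωₙ = √11 ≈ 3.317 rad/s and ζ = 4/(2·√11) ≈ 0.6030.
ζωₙ = 4/2 = 2, so ω_d = ωₙ√(1−ζ²) = √(ωₙ² − (ζωₙ)²) = √(11 − 2²) = √7 ≈ 2.646 rad/s.
t_p = π/ω_d = π/2.646 ≈ 1.187 s.

t_p ≈ 1.187 s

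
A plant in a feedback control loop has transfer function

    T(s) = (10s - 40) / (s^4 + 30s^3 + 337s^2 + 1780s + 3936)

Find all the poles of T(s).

The poles are the roots of the denominator s^4 + 30s^3 + 337s^2 + 1780s + 3936 = 0.
Trying s = -8: the polynomial evaluates to 0, so (s + 8) is a factor.
Dividing out leaves s^3 + 22s^2 + 161s + 492 = 0.
This factors further as (s^2 + 10s + 41)(s + 12) = 0.

s = -5 ± 4j, -8, -12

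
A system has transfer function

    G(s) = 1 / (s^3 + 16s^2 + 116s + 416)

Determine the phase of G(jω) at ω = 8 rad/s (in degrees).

At s = j8: numerator = 1, denominator = -608 + j416.
∠G = ∠num − ∠den = 0° − (145.62°) = -145.6°.

∠G(j8) ≈ -145.6°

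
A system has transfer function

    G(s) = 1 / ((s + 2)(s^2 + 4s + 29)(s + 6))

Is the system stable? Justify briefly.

stable

The poles can be read from the denominator factors: s = -2, -2 ± 5j, -6.
Since all poles lie strictly in the left half-plane, the system is stable.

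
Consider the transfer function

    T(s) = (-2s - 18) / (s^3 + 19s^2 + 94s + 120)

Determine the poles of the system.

s = -12, -2, -5

The poles are the roots of the denominator s^3 + 19s^2 + 94s + 120 = 0.
Trying s = -12: the polynomial evaluates to 0, so (s + 12) is a factor.
Dividing out leaves s^2 + 7s + 10 = 0.
Factoring the quadratic: (s + 2)(s + 5) = 0.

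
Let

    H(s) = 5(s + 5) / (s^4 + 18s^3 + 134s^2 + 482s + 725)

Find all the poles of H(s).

The poles are the roots of the denominator s^4 + 18s^3 + 134s^2 + 482s + 725 = 0.
No real roots exist; factor into two real quadratics: (s^2 + 8s + 25)(s^2 + 10s + 29) = 0.
Each quadratic gives a conjugate pair via the quadratic formula.

s = -4 ± 3j, -5 ± 2j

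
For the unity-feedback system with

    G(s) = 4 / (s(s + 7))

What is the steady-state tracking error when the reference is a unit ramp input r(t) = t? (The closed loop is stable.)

G(s) has one pole at the origin.
This is a Type 1 system. Kv = lim_{s→0} s·G(s) = 4/7.
e_ss = 1/Kv = 1/(4/7) = 7/4 ≈ 1.750.

e_ss = 1.750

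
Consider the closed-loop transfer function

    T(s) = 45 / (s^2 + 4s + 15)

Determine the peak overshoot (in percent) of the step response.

%OS ≈ 15.0%

Comparing s^2 + 4s + 15 to s^2 + 2ζωₙs + ωₙ²: ωₙ = √15 ≈ 3.873 rad/s and ζ = 4/(2·√15) ≈ 0.5164.
%OS = 100·exp(−πζ/√(1−ζ²)) = 100·exp(−π·0.5164/√(1−0.5164²)) ≈ 15.0%.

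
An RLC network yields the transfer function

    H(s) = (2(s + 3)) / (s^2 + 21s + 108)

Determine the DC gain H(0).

H(0) = 1/18 ≈ 0.05556

Set s = 0: H(0) = (6) / (108) = 1/18.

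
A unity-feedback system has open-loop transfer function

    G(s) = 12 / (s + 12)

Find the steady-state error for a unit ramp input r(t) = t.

e_ss = ∞

G(s) has no poles at the origin.
This is a Type 0 system; Kv = lim_{s→0} s·G(s) = 0, so the steady-state error for a ramp input is infinite.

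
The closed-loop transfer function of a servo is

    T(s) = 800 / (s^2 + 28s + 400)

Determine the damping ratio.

ζ = 0.7

Compare the denominator to the standard form s^2 + 2ζωₙs + ωₙ².
ωₙ² = 400, so ωₙ = 20 rad/s.
2ζωₙ = 28, so ζ = 28/(2·20) = 0.7.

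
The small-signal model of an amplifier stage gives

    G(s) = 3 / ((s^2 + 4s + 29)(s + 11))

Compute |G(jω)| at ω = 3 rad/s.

Substitute s = j3: numerator = 3, denominator = 184 + j192.
|G(j3)| = |3| / |184 + j192| = 3 / 265.93 ≈ 0.01128.

|G(j3)| ≈ 0.01128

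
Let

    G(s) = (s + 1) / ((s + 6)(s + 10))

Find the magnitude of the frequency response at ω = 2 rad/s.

Substitute s = j2: numerator = 1 + j2, denominator = 56 + j32.
|G(j2)| = |1 + j2| / |56 + j32| = 2.2361 / 64.498 ≈ 0.03467.

|G(j2)| ≈ 0.03467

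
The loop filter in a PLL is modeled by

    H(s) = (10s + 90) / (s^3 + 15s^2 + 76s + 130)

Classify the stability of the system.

The denominator s^3 + 15s^2 + 76s + 130 factors as (s^2 + 10s + 26)(s + 5), giving poles at s = -5 + j, -5 - j, -5.
Since all poles lie strictly in the left half-plane, the system is stable.

stable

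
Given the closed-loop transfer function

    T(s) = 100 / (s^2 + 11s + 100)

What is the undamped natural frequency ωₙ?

ωₙ = 10 rad/s

Compare the denominator to the standard form s^2 + 2ζωₙs + ωₙ².
ωₙ² = 100, so ωₙ = 10 rad/s.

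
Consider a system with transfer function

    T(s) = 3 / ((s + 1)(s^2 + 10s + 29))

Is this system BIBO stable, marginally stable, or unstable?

stable

The poles can be read from the denominator factors: s = -1, -5 ± 2j.
Since all poles lie strictly in the left half-plane, the system is stable.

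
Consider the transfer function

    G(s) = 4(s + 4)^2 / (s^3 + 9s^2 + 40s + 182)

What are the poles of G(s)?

The poles are the roots of the denominator s^3 + 9s^2 + 40s + 182 = 0.
Trying s = -7: the polynomial evaluates to 0, so (s + 7) is a factor.
Dividing out leaves s^2 + 2s + 26 = 0.
The quadratic formula then gives s = -1 ± 5j.

s = -1 ± 5j, -7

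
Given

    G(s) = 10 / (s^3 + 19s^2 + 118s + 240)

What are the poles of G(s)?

The poles are the roots of the denominator s^3 + 19s^2 + 118s + 240 = 0.
Trying s = -6: the polynomial evaluates to 0, so (s + 6) is a factor.
Dividing out leaves s^2 + 13s + 40 = 0.
Factoring the quadratic: (s + 8)(s + 5) = 0.

s = -6, -8, -5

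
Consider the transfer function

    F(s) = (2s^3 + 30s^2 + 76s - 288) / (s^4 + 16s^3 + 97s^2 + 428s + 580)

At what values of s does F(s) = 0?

s = -9, 2, -8

Set the numerator to zero: 2s^3 + 30s^2 + 76s - 288 = 0, i.e. 2·(s^3 + 15s^2 + 38s - 144) = 0.
Factoring: (s + 9)(s - 2)(s + 8) = 0.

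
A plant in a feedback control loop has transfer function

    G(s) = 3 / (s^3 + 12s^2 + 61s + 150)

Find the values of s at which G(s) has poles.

The poles are the roots of the denominator s^3 + 12s^2 + 61s + 150 = 0.
Trying s = -6: the polynomial evaluates to 0, so (s + 6) is a factor.
Dividing out leaves s^2 + 6s + 25 = 0.
The quadratic formula then gives s = -3 ± 4j.

s = -3 + 4j, -3 - 4j, -6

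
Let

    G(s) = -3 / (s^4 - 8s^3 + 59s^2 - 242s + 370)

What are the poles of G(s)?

The poles are the roots of the denominator s^4 - 8s^3 + 59s^2 - 242s + 370 = 0.
No real roots exist; factor into two real quadratics: (s^2 - 6s + 10)(s^2 - 2s + 37) = 0.
Each quadratic gives a conjugate pair via the quadratic formula.

s = 3 + j, 3 - j, 1 + 6j, 1 - 6j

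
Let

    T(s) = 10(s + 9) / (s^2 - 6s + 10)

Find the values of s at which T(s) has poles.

The poles are the roots of the denominator s^2 - 6s + 10 = 0.
Using the quadratic formula: s = (6 ± √(-4))/2 = 3 ± 1j.

s = 3 ± j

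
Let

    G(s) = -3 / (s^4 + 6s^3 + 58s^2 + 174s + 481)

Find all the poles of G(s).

The poles are the roots of the denominator s^4 + 6s^3 + 58s^2 + 174s + 481 = 0.
No real roots exist; factor into two real quadratics: (s^2 + 4s + 13)(s^2 + 2s + 37) = 0.
Each quadratic gives a conjugate pair via the quadratic formula.

s = -2 + 3j, -2 - 3j, -1 + 6j, -1 - 6j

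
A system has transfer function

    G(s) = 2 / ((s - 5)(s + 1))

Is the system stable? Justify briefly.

The poles can be read from the denominator factors: s = 5, -1.
Since the pole(s) at s = 5 lie in the right half-plane, the system is unstable.

unstable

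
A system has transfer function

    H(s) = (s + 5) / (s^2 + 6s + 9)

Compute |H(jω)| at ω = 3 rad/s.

Substitute s = j3: numerator = 5 + j3, denominator = j18.
|H(j3)| = |5 + j3| / |j18| = 5.8310 / 18 ≈ 0.3239.

|H(j3)| ≈ 0.3239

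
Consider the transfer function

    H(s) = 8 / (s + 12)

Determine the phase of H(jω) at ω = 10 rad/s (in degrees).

At s = j10: numerator = 8, denominator = 12 + j10.
∠H = ∠num − ∠den = 0° − (39.806°) = -39.81°.

∠H(j10) ≈ -39.81°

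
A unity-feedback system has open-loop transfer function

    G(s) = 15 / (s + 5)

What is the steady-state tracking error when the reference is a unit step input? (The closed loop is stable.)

e_ss = 0.2500

G(s) has no poles at the origin.
This is a Type 0 system. Kp = lim_{s→0} G(s) = 15/5 = 3.
e_ss = 1/(1 + Kp) = 1/(1 + 3) = 1/4 ≈ 0.2500.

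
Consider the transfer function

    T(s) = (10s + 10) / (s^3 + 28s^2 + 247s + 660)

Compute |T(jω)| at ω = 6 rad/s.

Substitute s = j6: numerator = 10 + j60, denominator = -348 + j1266.
|T(j6)| = |10 + j60| / |-348 + j1266| = 60.828 / 1313.0 ≈ 0.04633.

|T(j6)| ≈ 0.04633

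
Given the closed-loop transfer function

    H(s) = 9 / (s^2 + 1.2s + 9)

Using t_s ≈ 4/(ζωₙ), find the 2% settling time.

t_s ≈ 6.667 s

Comparing s^2 + 1.2s + 9 to s^2 + 2ζωₙs + ωₙ²: ωₙ = 3 rad/s and ζ = 1.2/(2·3) = 0.2.
ζωₙ = 1.2/2 = 0.6, so t_s ≈ 4/(ζωₙ) = 4/0.6 ≈ 6.667 s.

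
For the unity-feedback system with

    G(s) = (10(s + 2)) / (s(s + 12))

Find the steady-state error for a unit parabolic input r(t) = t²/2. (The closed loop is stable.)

G(s) has one pole at the origin.
This is a Type 1 system; Ka = lim_{s→0} s^2·G(s) = 0, so the steady-state error for a parabola input is infinite.

e_ss = ∞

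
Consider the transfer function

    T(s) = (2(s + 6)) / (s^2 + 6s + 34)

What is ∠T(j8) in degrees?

∠T(j8) ≈ -68.88°

At s = j8: numerator = 12 + j16, denominator = -30 + j48.
∠T = ∠num − ∠den = 53.130° − (122.01°) = -68.88°.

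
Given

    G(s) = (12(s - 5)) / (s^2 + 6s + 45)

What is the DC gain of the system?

G(0) = -4/3 ≈ -1.333

At s = 0 each factor (s + a) contributes a and each (s^2 + bs + c) contributes c.
G(0) = 12·(-5) / ((45)) = -60/45 = -4/3.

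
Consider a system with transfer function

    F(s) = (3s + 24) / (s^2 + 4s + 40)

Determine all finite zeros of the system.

Set the numerator to zero: 3s + 24 = 0, i.e. 3·(s + 8) = 0.
So s = -8.

s = -8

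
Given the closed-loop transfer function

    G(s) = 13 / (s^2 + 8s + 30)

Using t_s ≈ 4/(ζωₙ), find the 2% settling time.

t_s ≈ 1 s

Comparing s^2 + 8s + 30 to s^2 + 2ζωₙs + ωₙ²: ωₙ = √30 ≈ 5.477 rad/s and ζ = 8/(2·√30) ≈ 0.7303.
ζωₙ = 8/2 = 4, so t_s ≈ 4/(ζωₙ) = 4/4 = 1 s.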